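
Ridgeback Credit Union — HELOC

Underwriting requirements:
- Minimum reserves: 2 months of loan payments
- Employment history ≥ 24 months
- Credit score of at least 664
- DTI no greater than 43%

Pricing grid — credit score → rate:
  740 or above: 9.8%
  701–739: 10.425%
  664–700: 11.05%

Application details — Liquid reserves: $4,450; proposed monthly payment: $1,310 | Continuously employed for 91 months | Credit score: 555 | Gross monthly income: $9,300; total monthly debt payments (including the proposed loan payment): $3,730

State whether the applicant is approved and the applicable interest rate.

Denied

Credit score 555 < 664 (below minimum)
Debt-to-income = 3,730/9,300 = 40.1% — meets 43% limit
Employment 91 ≥ 24 months
Reserves: 4,450 ÷ 1,310 = 3.4 months (meets 2-month minimum)
Not all requirements met → denied.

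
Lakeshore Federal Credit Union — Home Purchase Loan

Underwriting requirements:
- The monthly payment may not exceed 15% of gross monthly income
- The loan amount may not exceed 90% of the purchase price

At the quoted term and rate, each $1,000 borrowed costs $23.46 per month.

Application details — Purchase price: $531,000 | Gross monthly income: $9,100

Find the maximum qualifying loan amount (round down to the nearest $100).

Payment cap: 15% × $9,100 = $1,365/month.
At $23.46 per $1,000, that supports 1,365/23.46 × 1,000 ≈ $58,184 → $58,100.
LTV cap: 90% × $531,000 = $477,900 → $477,900.
Binding constraint: payment-to-income.

$58,100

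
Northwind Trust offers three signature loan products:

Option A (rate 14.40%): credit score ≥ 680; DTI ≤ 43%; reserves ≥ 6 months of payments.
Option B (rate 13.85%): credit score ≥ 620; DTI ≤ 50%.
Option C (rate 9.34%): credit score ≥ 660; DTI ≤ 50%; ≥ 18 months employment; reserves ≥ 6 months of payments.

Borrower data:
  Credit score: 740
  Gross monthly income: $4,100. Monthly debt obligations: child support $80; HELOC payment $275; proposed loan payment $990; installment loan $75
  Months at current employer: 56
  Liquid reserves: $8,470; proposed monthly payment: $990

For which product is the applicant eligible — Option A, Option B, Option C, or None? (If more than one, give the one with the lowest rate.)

Total debts = (80 + 275 + 990 + 75) = 1,420; DTI = 1,420/4,100 = 34.6%.
Reserves = 8,470/990 = 8.6 months.
Option A: score 740 ≥ 680; DTI 34.6% ≤ 43%; reserves 8.6 ≥ 6 mo → qualifies.
Option B: score 740 ≥ 620; DTI 34.6% ≤ 50% → qualifies.
Option C: score 740 ≥ 660; DTI 34.6% ≤ 50%; employment 56 ≥ 18 mo; reserves 8.6 ≥ 6 mo → qualifies.
Qualifying: Option A, Option B, Option C. Lowest rate is 9.34% → Option C.

Option C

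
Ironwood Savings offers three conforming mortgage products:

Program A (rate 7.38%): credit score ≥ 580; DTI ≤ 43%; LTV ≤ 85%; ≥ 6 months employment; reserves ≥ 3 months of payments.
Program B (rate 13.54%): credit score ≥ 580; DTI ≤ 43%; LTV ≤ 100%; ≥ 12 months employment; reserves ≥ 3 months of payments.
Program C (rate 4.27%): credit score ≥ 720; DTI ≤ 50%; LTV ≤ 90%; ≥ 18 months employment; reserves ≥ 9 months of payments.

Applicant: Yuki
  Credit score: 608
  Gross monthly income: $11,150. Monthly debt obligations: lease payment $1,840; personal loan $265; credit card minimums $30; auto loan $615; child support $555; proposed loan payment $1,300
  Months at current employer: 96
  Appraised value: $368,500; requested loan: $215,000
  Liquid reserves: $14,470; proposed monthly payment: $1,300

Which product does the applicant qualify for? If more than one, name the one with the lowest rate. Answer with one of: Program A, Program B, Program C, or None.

Total debts = (1,840 + 265 + 30 + 615 + 555 + 1,300) = 4,605; DTI = 4,605/11,150 = 41.3%.
LTV = 215,000/368,500 = 58.3%.
Reserves = 14,470/1,300 = 11.1 months.
Program A: score 608 ≥ 580; DTI 41.3% ≤ 43%; LTV 58.3% ≤ 85%; employment 96 ≥ 6 mo; reserves 11.1 ≥ 3 mo → qualifies.
Program B: score 608 ≥ 580; DTI 41.3% ≤ 43%; LTV 58.3% ≤ 100%; employment 96 ≥ 12 mo; reserves 11.1 ≥ 3 mo → qualifies.
Program C: score 608 < 720; DTI 41.3% ≤ 50%; LTV 58.3% ≤ 90%; employment 96 ≥ 18 mo; reserves 11.1 ≥ 9 mo → does not qualify.
Qualifying: Program A, Program B. Lowest rate is 7.38% → Program A.

Program A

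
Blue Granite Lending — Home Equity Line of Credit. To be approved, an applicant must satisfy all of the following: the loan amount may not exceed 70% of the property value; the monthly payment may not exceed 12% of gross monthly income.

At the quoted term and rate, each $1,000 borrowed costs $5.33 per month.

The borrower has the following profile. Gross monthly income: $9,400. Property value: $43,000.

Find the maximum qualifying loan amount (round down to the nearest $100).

Payment cap: 12% × $9,400 = $1,128/month.
At $5.33 per $1,000, that supports 1,128/5.33 × 1,000 ≈ $211,632 → $211,600.
LTV cap: 70% × $43,000 = $30,100 → $30,100.
Binding constraint: loan-to-value.

$30,100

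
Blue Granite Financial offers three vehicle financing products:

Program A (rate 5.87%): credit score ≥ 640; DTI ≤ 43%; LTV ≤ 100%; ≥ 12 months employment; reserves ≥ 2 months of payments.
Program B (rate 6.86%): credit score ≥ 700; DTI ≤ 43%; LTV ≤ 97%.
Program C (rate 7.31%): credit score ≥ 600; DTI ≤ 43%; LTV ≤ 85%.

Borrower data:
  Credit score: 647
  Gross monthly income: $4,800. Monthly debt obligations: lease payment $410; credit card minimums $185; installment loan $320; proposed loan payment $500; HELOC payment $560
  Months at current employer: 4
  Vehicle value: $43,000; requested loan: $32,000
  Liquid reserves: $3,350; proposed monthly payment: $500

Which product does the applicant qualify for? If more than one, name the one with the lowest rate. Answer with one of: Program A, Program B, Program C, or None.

Program C

Total debts = (410 + 185 + 320 + 500 + 560) = 1,975; DTI = 1,975/4,800 = 41.1%.
LTV = 32,000/43,000 = 74.4%.
Reserves = 3,350/500 = 6.7 months.
Program A: score 647 ≥ 640; DTI 41.1% ≤ 43%; LTV 74.4% ≤ 100%; employment 4 < 12 mo; reserves 6.7 ≥ 2 mo → does not qualify.
Program B: score 647 < 700; DTI 41.1% ≤ 43%; LTV 74.4% ≤ 97% → does not qualify.
Program C: score 647 ≥ 600; DTI 41.1% ≤ 43%; LTV 74.4% ≤ 85% → qualifies.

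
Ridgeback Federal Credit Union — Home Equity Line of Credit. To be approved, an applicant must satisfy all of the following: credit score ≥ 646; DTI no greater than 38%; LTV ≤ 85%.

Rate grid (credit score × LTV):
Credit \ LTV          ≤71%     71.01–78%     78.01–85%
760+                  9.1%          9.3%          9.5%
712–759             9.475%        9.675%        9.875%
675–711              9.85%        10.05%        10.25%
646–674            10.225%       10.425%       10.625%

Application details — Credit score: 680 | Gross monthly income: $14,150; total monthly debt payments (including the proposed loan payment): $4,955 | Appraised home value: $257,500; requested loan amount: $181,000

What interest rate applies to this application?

Credit score 680 ≥ 646; DTI = 4,955/14,150 = 35% ≤ 38%
LTV: 181,000 ÷ 257,500 = 70.3%, within 85% cap
Score 680 is in the 675–711 band; LTV 70.3% is in the ≤71% band → 9.85%.

9.85%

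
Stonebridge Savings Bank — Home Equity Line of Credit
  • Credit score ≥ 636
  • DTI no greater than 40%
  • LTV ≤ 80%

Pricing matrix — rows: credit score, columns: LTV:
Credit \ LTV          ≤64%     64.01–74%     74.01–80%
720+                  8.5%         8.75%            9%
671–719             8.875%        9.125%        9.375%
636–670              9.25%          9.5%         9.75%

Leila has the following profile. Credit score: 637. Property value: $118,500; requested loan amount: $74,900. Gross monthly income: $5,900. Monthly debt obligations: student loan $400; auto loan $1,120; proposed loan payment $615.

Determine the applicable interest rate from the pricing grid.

Credit score 637 ≥ 636; Total monthly debts = (400 + 1,120 + 615) = 2,135. Debt-to-income = 2,135/5,900 = 36.2% — meets 40% limit
Loan-to-value = 74,900/118,500 = 63.2% — pass (80% max)
Row: 637 falls in 636–670. Column: 63.2% falls in ≤64%. Rate = 9.25%.

9.25%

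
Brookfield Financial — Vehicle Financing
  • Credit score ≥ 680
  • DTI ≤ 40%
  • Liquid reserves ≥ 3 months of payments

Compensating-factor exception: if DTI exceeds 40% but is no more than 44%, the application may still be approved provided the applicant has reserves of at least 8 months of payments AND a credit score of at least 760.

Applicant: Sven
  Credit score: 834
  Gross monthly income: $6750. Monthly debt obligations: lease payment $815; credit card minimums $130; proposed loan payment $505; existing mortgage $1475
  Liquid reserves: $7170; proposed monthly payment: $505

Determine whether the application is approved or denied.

Approved

Credit score 834 ≥ 680 (meets base)
Total debts = (815 + 130 + 505 + 1,475) = 2,925. DTI = 2,925/6,750 = 43.3% > 40% — standard DTI limit exceeded.
Liquid reserves cover 7,170/505 = 14.2 months — ≥ 3 required
43.3% falls in the override range (40%–44%), so the compensating-factor test applies.
Reserves 14.2 ≥ 8 months; credit score 834 ≥ 760.
Both compensating conditions met → exception applies.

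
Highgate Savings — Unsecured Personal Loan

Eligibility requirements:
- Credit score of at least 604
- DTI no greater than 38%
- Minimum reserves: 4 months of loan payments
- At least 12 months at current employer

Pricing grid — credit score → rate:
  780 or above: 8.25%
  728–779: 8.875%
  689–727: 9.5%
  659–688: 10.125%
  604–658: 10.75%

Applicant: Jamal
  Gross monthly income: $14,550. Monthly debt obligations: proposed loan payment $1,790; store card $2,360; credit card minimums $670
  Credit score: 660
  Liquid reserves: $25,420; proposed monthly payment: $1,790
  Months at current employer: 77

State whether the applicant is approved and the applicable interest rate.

Approved at 10.125%

Credit score 660 ≥ 604 (meets minimum)
Total monthly debts = (1,790 + 2,360 + 670) = 4,820. DTI = 4,820/14,550 = 33.1% ≤ 38%
Reserves: 25,420 ÷ 1,790 = 14.2 months (meets 4-month minimum)
Employment 77 ≥ 12 months
All requirements met. Score 660 falls in the 659–688 tier → 10.125%.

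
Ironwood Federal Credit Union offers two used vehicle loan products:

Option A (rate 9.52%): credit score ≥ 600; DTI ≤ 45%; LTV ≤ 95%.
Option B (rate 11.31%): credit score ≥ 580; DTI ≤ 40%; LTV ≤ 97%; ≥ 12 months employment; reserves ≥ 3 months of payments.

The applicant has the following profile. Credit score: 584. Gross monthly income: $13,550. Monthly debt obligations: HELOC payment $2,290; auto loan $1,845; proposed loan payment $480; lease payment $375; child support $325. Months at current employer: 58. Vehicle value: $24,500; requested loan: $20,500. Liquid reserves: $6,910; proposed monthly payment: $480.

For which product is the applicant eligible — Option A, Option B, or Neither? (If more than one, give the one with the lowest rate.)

Option B

Total debts = (2,290 + 1,845 + 480 + 375 + 325) = 5,315; DTI = 5,315/13,550 = 39.2%.
LTV = 20,500/24,500 = 83.7%.
Reserves = 6,910/480 = 14.4 months.
Option A: score 584 < 600; DTI 39.2% ≤ 45%; LTV 83.7% ≤ 95% → does not qualify.
Option B: score 584 ≥ 580; DTI 39.2% ≤ 40%; LTV 83.7% ≤ 97%; employment 58 ≥ 12 mo; reserves 14.4 ≥ 3 mo → qualifies.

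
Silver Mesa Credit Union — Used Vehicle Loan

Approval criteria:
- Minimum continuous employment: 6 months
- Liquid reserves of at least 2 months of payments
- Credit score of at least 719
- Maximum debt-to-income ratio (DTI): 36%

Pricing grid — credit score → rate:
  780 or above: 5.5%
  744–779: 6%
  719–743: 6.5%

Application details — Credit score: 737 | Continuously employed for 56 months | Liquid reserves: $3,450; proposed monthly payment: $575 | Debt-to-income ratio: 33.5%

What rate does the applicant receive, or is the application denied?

Approved at 6.5%

Credit score 737 ≥ 719 (meets minimum)
Employment 56 ≥ 6 months
DTI 33.5% ≤ 36%
Reserves = 3,450/575 = 6.0 months ≥ 2
All requirements met. Score 737 falls in the 719–743 tier → 6.5%.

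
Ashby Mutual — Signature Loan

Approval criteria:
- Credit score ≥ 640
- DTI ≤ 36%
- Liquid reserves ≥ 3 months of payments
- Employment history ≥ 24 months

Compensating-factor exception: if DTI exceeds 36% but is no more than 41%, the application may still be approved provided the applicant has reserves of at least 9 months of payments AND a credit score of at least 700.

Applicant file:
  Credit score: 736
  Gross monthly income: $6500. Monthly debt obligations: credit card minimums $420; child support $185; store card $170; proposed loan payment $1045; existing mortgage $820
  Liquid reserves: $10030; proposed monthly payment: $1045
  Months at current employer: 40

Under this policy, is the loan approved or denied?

Approved

Credit score 736 ≥ 640 (meets base)
Total debts = (420 + 185 + 170 + 1,045 + 820) = 2,640. DTI = 2,640/6,500 = 40.6% > 36% — standard DTI limit exceeded.
Liquid reserves cover 10,030/1,045 = 9.6 months — ≥ 3 required
Employment 40 ≥ 24 months
DTI 40.6% is within the 36%–41% exception band; checking compensating factors.
Reserves 9.6 ≥ 9 months; credit score 736 ≥ 700.
Both compensating conditions met → exception applies.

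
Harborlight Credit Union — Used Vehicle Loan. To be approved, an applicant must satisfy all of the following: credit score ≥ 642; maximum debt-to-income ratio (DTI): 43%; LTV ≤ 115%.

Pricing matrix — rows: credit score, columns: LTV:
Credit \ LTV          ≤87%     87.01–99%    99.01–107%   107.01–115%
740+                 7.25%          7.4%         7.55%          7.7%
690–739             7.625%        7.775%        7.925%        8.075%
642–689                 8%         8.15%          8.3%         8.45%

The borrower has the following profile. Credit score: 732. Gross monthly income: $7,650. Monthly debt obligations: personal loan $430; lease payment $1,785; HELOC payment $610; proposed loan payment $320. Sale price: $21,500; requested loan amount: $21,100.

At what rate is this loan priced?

Credit score 732 ≥ 642; Total monthly debts = (430 + 1,785 + 610 + 320) = 3,145. DTI: 3,145 ÷ 7,650 = 41.1%, within the 43% cap
LTV: 21,100 ÷ 21,500 = 98.1%, within 115% cap
Row: 732 falls in 690–739. Column: 98.1% falls in 87.01–99%. Rate = 7.775%.

7.775%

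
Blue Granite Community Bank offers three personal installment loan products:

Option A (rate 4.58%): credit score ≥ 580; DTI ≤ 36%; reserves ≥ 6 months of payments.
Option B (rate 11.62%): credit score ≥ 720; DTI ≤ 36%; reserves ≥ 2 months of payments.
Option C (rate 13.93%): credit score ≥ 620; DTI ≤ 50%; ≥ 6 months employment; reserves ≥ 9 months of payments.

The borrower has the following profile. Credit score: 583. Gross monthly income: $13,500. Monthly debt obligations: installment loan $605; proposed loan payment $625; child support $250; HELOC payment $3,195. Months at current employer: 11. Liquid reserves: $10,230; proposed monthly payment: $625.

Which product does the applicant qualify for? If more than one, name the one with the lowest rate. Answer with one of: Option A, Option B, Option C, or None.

Option A

Total debts = (605 + 625 + 250 + 3,195) = 4,675; DTI = 4,675/13,500 = 34.6%.
Reserves = 10,230/625 = 16.4 months.
Option A: score 583 ≥ 580; DTI 34.6% ≤ 36%; reserves 16.4 ≥ 6 mo → qualifies.
Option B: score 583 < 720; DTI 34.6% ≤ 36%; reserves 16.4 ≥ 2 mo → does not qualify.
Option C: score 583 < 620; DTI 34.6% ≤ 50%; employment 11 ≥ 6 mo; reserves 16.4 ≥ 9 mo → does not qualify.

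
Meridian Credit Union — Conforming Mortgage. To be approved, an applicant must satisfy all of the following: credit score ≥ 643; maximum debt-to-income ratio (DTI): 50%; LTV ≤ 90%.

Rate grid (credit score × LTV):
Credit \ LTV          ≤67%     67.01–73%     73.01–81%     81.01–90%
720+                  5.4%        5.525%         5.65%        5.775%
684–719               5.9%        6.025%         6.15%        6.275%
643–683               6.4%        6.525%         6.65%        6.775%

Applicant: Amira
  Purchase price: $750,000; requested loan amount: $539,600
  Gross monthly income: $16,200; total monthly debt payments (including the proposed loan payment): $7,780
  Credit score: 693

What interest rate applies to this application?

Credit score 693 ≥ 643; DTI: 7,780 ÷ 16,200 = 48%, within the 50% cap
LTV: 539,600 ÷ 750,000 = 71.9%, within 90% cap
Score 693 is in the 684–719 band; LTV 71.9% is in the 67.01–73% band → 6.025%.

6.025%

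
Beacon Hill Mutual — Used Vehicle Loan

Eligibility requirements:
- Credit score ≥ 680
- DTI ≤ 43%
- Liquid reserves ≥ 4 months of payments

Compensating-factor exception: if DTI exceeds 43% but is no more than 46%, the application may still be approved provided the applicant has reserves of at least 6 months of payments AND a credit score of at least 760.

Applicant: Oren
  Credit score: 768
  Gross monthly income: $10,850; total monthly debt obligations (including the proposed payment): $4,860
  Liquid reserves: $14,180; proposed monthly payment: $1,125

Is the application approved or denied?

Credit score 768 ≥ 680 (meets base)
DTI: 4,860 ÷ 10,850 = 44.8%, over the 43% base limit.
Reserves: 14,180 ÷ 1,125 = 12.6 months (meets 4-month minimum)
DTI 44.8% is within the 43%–46% exception band; checking compensating factors.
Reserves 12.6 ≥ 6 months; credit score 768 ≥ 760.
Both compensating conditions met → exception applies.

Approved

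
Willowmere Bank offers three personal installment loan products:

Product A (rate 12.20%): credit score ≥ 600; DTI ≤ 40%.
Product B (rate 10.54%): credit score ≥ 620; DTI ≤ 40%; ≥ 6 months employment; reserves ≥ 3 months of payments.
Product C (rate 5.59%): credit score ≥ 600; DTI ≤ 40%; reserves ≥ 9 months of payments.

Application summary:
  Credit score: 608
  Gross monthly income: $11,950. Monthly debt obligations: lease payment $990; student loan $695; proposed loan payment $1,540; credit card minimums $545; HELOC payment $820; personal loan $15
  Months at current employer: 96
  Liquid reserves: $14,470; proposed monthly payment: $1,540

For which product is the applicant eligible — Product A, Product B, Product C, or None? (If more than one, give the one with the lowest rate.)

Total debts = (990 + 695 + 1,540 + 545 + 820 + 15) = 4,605; DTI = 4,605/11,950 = 38.5%.
Reserves = 14,470/1,540 = 9.4 months.
Product A: score 608 ≥ 600; DTI 38.5% ≤ 40% → qualifies.
Product B: score 608 < 620; DTI 38.5% ≤ 40%; employment 96 ≥ 6 mo; reserves 9.4 ≥ 3 mo → does not qualify.
Product C: score 608 ≥ 600; DTI 38.5% ≤ 40%; reserves 9.4 ≥ 9 mo → qualifies.
Qualifying: Product A, Product C. Lowest rate is 5.59% → Product C.

Product C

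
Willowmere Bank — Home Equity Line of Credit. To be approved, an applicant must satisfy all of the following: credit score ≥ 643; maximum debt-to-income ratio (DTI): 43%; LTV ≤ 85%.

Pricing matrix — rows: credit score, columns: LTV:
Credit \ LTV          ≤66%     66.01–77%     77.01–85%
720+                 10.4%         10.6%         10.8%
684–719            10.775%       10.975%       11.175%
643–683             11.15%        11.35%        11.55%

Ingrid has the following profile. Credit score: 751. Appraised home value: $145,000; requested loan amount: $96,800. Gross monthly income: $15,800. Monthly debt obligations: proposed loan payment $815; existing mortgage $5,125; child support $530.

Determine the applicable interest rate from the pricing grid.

10.6%

Credit score 751 ≥ 643; Total monthly debts = (815 + 5,125 + 530) = 6,470. DTI = 6,470/15,800 = 40.9% ≤ 43%
Loan-to-value = 96,800/145,000 = 66.8% — pass (85% max)
Row: 751 falls in 720+. Column: 66.8% falls in 66.01–77%. Rate = 10.6%.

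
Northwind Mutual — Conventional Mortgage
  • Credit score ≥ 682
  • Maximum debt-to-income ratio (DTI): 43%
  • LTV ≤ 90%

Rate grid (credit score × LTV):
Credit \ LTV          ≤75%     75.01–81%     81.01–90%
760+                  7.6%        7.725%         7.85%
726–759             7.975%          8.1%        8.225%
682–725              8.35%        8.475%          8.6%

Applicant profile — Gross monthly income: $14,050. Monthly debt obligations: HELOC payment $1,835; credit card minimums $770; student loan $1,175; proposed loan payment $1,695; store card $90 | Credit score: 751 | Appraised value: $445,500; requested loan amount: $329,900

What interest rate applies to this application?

7.975%

Credit score 751 ≥ 682; Total monthly debts = (1,835 + 770 + 1,175 + 1,695 + 90) = 5,565. DTI: 5,565 ÷ 14,050 = 39.6%, within the 43% cap
Loan-to-value = 329,900/445,500 = 74.1% — pass (90% max)
Row: 751 falls in 726–759. Column: 74.1% falls in ≤75%. Rate = 7.975%.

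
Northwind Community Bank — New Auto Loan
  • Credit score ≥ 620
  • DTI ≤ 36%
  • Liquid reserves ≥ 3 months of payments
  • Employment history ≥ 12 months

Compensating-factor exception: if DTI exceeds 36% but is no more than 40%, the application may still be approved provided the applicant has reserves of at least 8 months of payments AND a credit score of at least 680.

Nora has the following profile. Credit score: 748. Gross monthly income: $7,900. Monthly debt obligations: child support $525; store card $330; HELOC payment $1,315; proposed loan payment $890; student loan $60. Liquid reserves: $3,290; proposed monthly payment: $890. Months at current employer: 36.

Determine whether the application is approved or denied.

Credit score 748 ≥ 620 (meets base)
Total debts = (525 + 330 + 1,315 + 890 + 60) = 3,120. DTI: 3,120 ÷ 7,900 = 39.5%, over the 36% base limit.
Reserves: 3,290 ÷ 890 = 3.7 months (meets 3-month minimum)
Employment 36 ≥ 12 months
39.5% falls in the override range (36%–40%), so the compensating-factor test applies.
Reserves 3.7 < 8 months; credit score 748 ≥ 680.
Override conditions not both satisfied; exception does not apply.

Denied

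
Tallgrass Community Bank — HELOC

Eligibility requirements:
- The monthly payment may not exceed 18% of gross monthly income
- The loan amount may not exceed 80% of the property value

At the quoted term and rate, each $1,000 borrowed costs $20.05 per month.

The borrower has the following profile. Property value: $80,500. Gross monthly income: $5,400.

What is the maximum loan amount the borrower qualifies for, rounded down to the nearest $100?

$48,400

Payment cap: 18% × $5,400 = $972/month.
At $20.05 per $1,000, that supports 972/20.05 × 1,000 ≈ $48,478 → $48,400.
LTV cap: 80% × $80,500 = $64,400 → $64,400.
Binding constraint: payment-to-income.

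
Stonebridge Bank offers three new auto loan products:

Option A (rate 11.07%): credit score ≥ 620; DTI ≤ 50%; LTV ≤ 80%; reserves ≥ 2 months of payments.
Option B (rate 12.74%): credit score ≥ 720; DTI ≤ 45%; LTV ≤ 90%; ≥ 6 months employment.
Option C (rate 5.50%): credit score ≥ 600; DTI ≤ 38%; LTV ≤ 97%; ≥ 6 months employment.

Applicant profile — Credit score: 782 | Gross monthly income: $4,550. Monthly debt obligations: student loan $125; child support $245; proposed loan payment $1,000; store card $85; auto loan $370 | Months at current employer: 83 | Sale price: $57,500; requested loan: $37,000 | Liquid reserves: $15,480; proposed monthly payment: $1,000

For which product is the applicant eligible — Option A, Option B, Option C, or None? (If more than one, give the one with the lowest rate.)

Total debts = (125 + 245 + 1,000 + 85 + 370) = 1,825; DTI = 1,825/4,550 = 40.1%.
LTV = 37,000/57,500 = 64.3%.
Reserves = 15,480/1,000 = 15.5 months.
Option A: score 782 ≥ 620; DTI 40.1% ≤ 50%; LTV 64.3% ≤ 80%; reserves 15.5 ≥ 2 mo → qualifies.
Option B: score 782 ≥ 720; DTI 40.1% ≤ 45%; LTV 64.3% ≤ 90%; employment 83 ≥ 6 mo → qualifies.
Option C: score 782 ≥ 600; DTI 40.1% > 38%; LTV 64.3% ≤ 97%; employment 83 ≥ 6 mo → does not qualify.
Qualifying: Option A, Option B. Lowest rate is 11.07% → Option A.

Option A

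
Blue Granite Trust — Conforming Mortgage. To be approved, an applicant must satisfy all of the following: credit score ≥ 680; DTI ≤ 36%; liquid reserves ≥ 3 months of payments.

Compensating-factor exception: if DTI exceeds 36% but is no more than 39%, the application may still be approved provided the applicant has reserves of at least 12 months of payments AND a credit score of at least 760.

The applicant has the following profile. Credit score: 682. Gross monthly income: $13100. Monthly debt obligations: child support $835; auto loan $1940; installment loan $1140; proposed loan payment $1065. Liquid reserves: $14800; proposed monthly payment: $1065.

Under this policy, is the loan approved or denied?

Denied

Credit score 682 ≥ 680 (meets base)
Total debts = (835 + 1,940 + 1,140 + 1,065) = 4,980. DTI: 4,980 ÷ 13,100 = 38%, over the 36% base limit.
Reserves = 14,800/1,065 = 13.9 months ≥ 3
38% falls in the override range (36%–39%), so the compensating-factor test applies.
Override check — reserves: 13.9 mo (ok); score: 682 (below 760).
Compensating-factor requirement not fully met.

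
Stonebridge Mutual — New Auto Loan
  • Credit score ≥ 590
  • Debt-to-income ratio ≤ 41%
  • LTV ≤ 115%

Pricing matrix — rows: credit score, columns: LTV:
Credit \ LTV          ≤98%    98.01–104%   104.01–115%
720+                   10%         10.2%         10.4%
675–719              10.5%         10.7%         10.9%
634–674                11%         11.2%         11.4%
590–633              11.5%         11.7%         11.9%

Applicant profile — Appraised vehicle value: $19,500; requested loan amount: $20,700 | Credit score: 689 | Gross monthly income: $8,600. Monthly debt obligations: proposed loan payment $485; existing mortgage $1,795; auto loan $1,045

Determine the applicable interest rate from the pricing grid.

Credit score 689 ≥ 590; Total monthly debts = (485 + 1,795 + 1,045) = 3,325. Debt-to-income = 3,325/8,600 = 38.7% — meets 41% limit
LTV: 20,700 ÷ 19,500 = 106.2%, within 115% cap
Row: 689 falls in 675–719. Column: 106.2% falls in 104.01–115%. Rate = 10.9%.

10.9%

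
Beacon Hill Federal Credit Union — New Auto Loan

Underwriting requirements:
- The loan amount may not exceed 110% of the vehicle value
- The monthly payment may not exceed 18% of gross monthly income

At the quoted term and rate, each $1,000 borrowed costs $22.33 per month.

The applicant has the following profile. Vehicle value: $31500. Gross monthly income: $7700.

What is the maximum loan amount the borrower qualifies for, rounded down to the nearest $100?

Payment cap: 18% × $7,700 = $1,386/month.
At $22.33 per $1,000, that supports 1,386/22.33 × 1,000 ≈ $62,068 → $62,000.
LTV cap: 110% × $31,500 = $34,650 → $34,600.
Binding constraint: loan-to-value.

$34,600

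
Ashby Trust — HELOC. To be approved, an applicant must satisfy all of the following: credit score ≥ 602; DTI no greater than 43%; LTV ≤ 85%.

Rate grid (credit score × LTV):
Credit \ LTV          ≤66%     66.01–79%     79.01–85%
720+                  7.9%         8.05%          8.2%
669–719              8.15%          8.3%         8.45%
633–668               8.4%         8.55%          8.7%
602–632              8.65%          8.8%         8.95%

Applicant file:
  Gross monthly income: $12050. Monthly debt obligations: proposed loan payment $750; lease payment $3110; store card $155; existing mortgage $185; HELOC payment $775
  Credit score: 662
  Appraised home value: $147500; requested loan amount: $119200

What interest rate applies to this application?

8.7%

Credit score 662 ≥ 602; Total monthly debts = (750 + 3,110 + 155 + 185 + 775) = 4,975. Debt-to-income = 4,975/12,050 = 41.3% — meets 43% limit
LTV: 119,200 ÷ 147,500 = 80.8%, within 85% cap
Score 662 is in the 633–668 band; LTV 80.8% is in the 79.01–85% band → 8.7%.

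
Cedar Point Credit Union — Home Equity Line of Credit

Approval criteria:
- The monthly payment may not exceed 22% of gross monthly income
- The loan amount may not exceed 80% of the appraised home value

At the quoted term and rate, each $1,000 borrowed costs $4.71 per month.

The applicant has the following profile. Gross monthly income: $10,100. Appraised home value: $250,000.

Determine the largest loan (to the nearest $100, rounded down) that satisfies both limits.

$200,000

Payment cap: 22% × $10,100 = $2,222/month.
At $4.71 per $1,000, that supports 2,222/4.71 × 1,000 ≈ $471,762 → $471,700.
LTV cap: 80% × $250,000 = $200,000 → $200,000.
Binding constraint: loan-to-value.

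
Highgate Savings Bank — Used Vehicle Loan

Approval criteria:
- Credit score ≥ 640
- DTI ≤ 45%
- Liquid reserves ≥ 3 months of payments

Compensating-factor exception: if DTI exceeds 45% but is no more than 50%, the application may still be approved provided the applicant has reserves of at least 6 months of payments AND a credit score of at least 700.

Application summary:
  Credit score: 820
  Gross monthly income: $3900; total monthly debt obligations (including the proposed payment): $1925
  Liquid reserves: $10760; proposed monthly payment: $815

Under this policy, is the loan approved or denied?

Approved

Credit score 820 ≥ 640 (meets base)
DTI: 1,925 ÷ 3,900 = 49.4%, over the 45% base limit.
Reserves = 10,760/815 = 13.2 months ≥ 3
DTI 49.4% is within the 45%–50% exception band; checking compensating factors.
Reserves 13.2 ≥ 6 months; credit score 820 ≥ 700.
Both override conditions satisfied; DTI exception granted.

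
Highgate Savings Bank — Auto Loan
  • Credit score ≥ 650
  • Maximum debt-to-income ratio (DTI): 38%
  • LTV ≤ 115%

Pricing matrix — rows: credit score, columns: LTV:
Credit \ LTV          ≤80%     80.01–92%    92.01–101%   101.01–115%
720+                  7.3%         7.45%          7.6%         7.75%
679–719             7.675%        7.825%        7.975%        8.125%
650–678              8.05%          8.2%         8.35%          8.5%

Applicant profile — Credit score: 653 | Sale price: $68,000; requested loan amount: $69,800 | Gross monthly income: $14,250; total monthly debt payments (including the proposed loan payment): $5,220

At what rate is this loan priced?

8.5%

Credit score 653 ≥ 650; DTI = 5,220/14,250 = 36.6% ≤ 38%
LTV = 69,800/68,000 = 102.6% ≤ 115%
Row: 653 falls in 650–678. Column: 102.6% falls in 101.01–115%. Rate = 8.5%.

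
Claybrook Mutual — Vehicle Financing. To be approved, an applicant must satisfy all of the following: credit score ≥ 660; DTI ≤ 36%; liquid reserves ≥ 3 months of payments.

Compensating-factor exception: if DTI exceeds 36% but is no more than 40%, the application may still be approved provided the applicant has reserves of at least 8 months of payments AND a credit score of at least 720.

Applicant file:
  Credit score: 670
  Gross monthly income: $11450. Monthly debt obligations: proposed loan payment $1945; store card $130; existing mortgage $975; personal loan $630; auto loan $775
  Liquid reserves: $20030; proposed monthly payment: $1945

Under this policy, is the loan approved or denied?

Credit score 670 ≥ 660 (meets base)
Total debts = (1,945 + 130 + 975 + 630 + 775) = 4,455. DTI = 4,455/11,450 = 38.9% > 36% — standard DTI limit exceeded.
Reserves = 20,030/1,945 = 10.3 months ≥ 3
DTI 38.9% is within the 36%–40% exception band; checking compensating factors.
Reserves 10.3 ≥ 8 months; credit score 670 < 720.
Override conditions not both satisfied; exception does not apply.

Denied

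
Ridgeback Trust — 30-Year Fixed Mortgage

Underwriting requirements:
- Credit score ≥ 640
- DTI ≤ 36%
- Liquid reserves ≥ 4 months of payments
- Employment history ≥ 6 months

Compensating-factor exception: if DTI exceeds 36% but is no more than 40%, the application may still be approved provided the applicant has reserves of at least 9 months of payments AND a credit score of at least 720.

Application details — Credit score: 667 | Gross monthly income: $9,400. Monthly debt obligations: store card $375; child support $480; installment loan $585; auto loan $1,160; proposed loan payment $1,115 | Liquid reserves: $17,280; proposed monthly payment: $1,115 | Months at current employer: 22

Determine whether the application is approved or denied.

Credit score 667 ≥ 640 (meets base)
Total debts = (375 + 480 + 585 + 1,160 + 1,115) = 3,715. DTI = 3,715/9,400 = 39.5% > 36% — standard DTI limit exceeded.
Reserves: 17,280 ÷ 1,115 = 15.5 months (meets 4-month minimum)
Employment 22 ≥ 6 months
DTI 39.5% is within the 36%–40% exception band; checking compensating factors.
Reserves 15.5 ≥ 9 months; credit score 667 < 720.
Compensating-factor requirement not fully met.

Denied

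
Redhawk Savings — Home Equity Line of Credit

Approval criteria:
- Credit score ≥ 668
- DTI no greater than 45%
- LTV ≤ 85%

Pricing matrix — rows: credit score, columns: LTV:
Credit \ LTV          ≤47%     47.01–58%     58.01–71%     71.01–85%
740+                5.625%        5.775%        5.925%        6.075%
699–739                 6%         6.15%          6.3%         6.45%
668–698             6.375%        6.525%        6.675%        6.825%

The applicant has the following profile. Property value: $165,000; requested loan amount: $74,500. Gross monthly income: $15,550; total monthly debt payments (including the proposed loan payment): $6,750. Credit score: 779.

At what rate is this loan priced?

5.625%

Credit score 779 ≥ 668; DTI: 6,750 ÷ 15,550 = 43.4%, within the 45% cap
LTV: 74,500 ÷ 165,000 = 45.2%, within 85% cap
Row: 779 falls in 740+. Column: 45.2% falls in ≤47%. Rate = 5.625%.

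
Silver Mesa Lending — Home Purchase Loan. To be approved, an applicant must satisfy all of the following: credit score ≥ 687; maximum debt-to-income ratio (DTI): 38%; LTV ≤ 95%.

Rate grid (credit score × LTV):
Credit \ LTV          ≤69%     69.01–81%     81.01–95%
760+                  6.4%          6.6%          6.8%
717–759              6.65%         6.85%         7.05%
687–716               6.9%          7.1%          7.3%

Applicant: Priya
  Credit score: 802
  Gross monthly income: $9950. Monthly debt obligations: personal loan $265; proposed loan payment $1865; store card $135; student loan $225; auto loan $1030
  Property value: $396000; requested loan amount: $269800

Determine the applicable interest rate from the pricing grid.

6.4%

Credit score 802 ≥ 687; Total monthly debts = (265 + 1,865 + 135 + 225 + 1,030) = 3,520. DTI = 3,520/9,950 = 35.4% ≤ 38%
LTV = 269,800/396,000 = 68.1% ≤ 95%
Credit 802 → row 760+; LTV 68.1% → column ≤69%. Grid cell → 6.4%.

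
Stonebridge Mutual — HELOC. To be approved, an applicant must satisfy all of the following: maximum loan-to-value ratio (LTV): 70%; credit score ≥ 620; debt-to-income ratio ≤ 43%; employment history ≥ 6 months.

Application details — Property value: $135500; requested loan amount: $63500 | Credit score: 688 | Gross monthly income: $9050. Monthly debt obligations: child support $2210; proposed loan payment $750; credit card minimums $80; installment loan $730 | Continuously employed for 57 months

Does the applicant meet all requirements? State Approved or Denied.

Approved

LTV = 63,500/135,500 = 46.9% ≤ 70%
Credit score 688 ≥ 620 (meets)
Total monthly debts = (2,210 + 750 + 80 + 730) = 3,770. DTI = 3,770/9,050 = 41.7% ≤ 43%
Employment 57 ≥ 6 months
All criteria satisfied.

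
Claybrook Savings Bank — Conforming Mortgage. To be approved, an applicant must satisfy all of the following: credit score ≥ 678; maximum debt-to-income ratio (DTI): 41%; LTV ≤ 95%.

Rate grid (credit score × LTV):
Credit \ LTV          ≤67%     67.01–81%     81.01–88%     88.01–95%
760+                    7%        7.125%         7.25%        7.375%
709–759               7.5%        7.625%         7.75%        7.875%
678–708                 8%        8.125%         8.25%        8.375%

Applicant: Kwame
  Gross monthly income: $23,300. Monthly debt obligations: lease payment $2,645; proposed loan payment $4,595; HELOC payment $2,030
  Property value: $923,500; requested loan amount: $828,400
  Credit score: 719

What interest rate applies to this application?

7.875%

Credit score 719 ≥ 678; Total monthly debts = (2,645 + 4,595 + 2,030) = 9,270. DTI = 9,270/23,300 = 39.8% ≤ 41%
LTV = 828,400/923,500 = 89.7% ≤ 95%
Row: 719 falls in 709–759. Column: 89.7% falls in 88.01–95%. Rate = 7.875%.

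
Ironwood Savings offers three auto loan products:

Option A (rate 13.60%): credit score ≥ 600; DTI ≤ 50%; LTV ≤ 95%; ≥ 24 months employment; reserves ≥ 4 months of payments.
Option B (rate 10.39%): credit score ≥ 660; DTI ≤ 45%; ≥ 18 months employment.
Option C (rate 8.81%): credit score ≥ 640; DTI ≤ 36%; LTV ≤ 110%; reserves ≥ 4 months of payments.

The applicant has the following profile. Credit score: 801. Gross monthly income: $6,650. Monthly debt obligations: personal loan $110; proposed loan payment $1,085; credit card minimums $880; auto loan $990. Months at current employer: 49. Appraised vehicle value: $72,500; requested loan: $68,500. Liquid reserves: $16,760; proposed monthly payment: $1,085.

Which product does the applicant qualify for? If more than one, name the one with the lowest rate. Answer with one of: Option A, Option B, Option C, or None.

Total debts = (110 + 1,085 + 880 + 990) = 3,065; DTI = 3,065/6,650 = 46.1%.
LTV = 68,500/72,500 = 94.5%.
Reserves = 16,760/1,085 = 15.4 months.
Option A: score 801 ≥ 600; DTI 46.1% ≤ 50%; LTV 94.5% ≤ 95%; employment 49 ≥ 24 mo; reserves 15.4 ≥ 4 mo → qualifies.
Option B: score 801 ≥ 660; DTI 46.1% > 45%; employment 49 ≥ 18 mo → does not qualify.
Option C: score 801 ≥ 640; DTI 46.1% > 36%; LTV 94.5% ≤ 110%; reserves 15.4 ≥ 4 mo → does not qualify.

Option A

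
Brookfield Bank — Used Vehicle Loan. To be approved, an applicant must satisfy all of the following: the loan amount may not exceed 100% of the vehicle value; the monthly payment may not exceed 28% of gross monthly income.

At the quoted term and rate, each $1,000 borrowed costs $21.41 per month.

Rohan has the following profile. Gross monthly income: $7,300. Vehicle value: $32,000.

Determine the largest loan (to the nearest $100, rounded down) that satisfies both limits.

Payment cap: 28% × $7,300 = $2,044/month.
At $21.41 per $1,000, that supports 2,044/21.41 × 1,000 ≈ $95,469 → $95,400.
LTV cap: 100% × $32,000 = $32,000 → $32,000.
Binding constraint: loan-to-value.

$32,000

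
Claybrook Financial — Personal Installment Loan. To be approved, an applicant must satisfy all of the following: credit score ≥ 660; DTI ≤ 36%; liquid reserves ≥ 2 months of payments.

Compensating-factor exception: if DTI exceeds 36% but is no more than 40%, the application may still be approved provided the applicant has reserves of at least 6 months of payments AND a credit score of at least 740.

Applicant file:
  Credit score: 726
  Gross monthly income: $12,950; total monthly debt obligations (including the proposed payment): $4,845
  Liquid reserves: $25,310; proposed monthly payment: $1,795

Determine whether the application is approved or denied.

Denied

Credit score 726 ≥ 660 (meets base)
DTI: 4,845 ÷ 12,950 = 37.4%, over the 36% base limit.
Liquid reserves cover 25,310/1,795 = 14.1 months — ≥ 2 required
37.4% falls in the override range (36%–40%), so the compensating-factor test applies.
Override check — reserves: 14.1 mo (ok); score: 726 (below 740).
Compensating-factor requirement not fully met.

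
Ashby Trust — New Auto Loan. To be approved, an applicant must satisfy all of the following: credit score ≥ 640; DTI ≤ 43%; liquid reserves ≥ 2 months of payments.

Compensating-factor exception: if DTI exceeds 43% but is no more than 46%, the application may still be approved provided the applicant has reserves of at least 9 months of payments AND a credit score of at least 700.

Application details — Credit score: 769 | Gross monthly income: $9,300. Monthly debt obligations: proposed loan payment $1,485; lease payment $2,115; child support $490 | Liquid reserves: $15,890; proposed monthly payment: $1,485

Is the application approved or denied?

Approved

Credit score 769 ≥ 640 (meets base)
Total debts = (1,485 + 2,115 + 490) = 4,090. DTI = 4,090/9,300 = 44% > 43% — standard DTI limit exceeded.
Reserves = 15,890/1,485 = 10.7 months ≥ 2
DTI 44% is within the 43%–46% exception band; checking compensating factors.
Override check — reserves: 10.7 mo (ok); score: 769 (ok).
Both compensating conditions met → exception applies.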